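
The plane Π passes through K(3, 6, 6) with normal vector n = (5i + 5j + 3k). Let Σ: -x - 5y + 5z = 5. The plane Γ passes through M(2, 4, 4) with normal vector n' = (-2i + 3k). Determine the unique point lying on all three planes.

Π: n·r = n·K gives 5x + 5y + 3z = 63.
Γ: n'·r = n'·M gives -2x + 3z = 8.
Solving the 3×3 linear system 5x + 5y + 3z = 63, -x - 5y + 5z = 5, -2x + 3z = 8 (e.g. by elimination or Cramer's rule, determinant = -140) gives (5, 4, 6).

(5, 4, 6)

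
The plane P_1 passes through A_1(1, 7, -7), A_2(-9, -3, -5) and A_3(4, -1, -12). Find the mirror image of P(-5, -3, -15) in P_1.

(1, -7, -5)

A_1A_2 = (-10, -10, 2), A_1A_3 = (3, -8, -5); a normal to P_1 is A_1A_2 × A_1A_3 = (66, -44, 110).
Using A_1: P_1 has equation 66x - 44y + 110z = -1012.
λ = (n·P − d)/|n|² = (-1848 − (-1012))/18392 = -1/22.
Reflection = P − 2λn = (-5, -3, -15) − (-1/11)·(66, -44, 110) = (1, -7, -5).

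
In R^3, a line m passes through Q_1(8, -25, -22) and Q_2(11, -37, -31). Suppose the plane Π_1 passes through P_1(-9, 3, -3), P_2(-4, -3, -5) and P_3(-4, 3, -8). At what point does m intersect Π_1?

(4, -9, -10)

A direction vector for m is Q_2 − Q_1 = (3, -12, -9).
P_1P_2 = (5, -6, -2), P_1P_3 = (5, 0, -5); a normal to Π_1 is P_1P_2 × P_1P_3 = (30, 15, 30).
Using P_1: Π_1 has equation 30x + 15y + 30z = -315.
Substitute r = (8, -25, -22) + t(3, -12, -9) into the plane: -795 + (-360)t = -315, so t = -4/3.
Intersection: (8, -25, -22) + (-4/3)·(3, -12, -9) = (4, -9, -10).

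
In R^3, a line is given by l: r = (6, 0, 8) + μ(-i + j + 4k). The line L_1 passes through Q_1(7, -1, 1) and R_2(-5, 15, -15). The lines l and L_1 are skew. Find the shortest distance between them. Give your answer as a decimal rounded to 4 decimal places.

A direction vector for L_1 is R_2 − Q_1 = (-12, 16, -16).
Common perpendicular direction n = (-1, 1, 4) × (-12, 16, -16) = (-80, -64, -4).
With w = (7, -1, 1) − (6, 0, 8) = (1, -1, -7), w · n = 12.
Distance = |w · n| / |n| = |12| / √10512 ≈ 0.1170.

0.1170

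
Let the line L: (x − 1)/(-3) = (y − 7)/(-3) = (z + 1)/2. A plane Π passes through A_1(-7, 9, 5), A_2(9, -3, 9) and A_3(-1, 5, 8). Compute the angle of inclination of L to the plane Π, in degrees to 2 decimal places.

78.08

L has direction (-3, -3, 2) through (1, 7, -1).
A_1A_2 = (16, -12, 4), A_1A_3 = (6, -4, 3); a normal to Π is A_1A_2 × A_1A_3 = (-20, -24, 8).
Using A_1: Π has equation -20x - 24y + 8z = -36.
sin θ = |n·v| / (|n||v|) = |148| / (√1040 · √22) = 0.97844.
θ ≈ 78.08°.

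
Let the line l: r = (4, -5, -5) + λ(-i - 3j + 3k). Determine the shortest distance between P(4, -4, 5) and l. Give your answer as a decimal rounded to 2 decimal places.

Taking (4, -5, -5) on l with direction v = (-1, -3, 3): w = P − (4, -5, -5) = (0, 1, 10), and w × v = (33, -10, 1).
Distance = |w × v| / |v| = √1190 / √19 ≈ 7.91.

7.91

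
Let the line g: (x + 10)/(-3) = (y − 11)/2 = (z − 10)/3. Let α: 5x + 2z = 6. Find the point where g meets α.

g has direction (-3, 2, 3) through (-10, 11, 10).
Substitute r = (-10, 11, 10) + t(-3, 2, 3) into the plane: -30 + (-9)t = 6, so t = -4.
Intersection: (-10, 11, 10) + (-4)·(-3, 2, 3) = (2, 3, -2).

(2, 3, -2)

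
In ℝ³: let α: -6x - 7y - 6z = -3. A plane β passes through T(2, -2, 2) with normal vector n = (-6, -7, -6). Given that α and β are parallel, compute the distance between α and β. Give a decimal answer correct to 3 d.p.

β: n·r = n·T gives -6x - 7y - 6z = -10.
Same normal n = (-6, -7, -6) with |n| = √121; distance = |-3 − (-10)| / |n| = 7/√121 ≈ 0.636.

0.636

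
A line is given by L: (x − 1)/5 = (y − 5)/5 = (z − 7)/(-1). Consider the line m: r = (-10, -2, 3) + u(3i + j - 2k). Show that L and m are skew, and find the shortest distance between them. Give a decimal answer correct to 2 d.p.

L has direction (5, 5, -1) through (1, 5, 7).
Common perpendicular direction n = (5, 5, -1) × (3, 1, -2) = (-9, 7, -10).
With w = (-10, -2, 3) − (1, 5, 7) = (-11, -7, -4), w · n = 90.
Since n ≠ 0 the lines are not parallel, and w · n = 90 ≠ 0 so they do not intersect; hence they are skew.
Distance = |w · n| / |n| = |90| / √230 ≈ 5.93.

5.93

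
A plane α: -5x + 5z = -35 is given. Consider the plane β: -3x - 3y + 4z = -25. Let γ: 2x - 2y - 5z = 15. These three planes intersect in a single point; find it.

Solving the 3×3 linear system -5x + 5z = -35, -3x - 3y + 4z = -25, 2x - 2y - 5z = 15 (e.g. by elimination or Cramer's rule, determinant = -55) gives (6, 1, -1).

(6, 1, -1)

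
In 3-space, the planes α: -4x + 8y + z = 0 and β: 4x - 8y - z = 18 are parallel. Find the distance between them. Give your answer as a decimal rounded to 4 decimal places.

Rescale β by 1/(-1): -4x + 8y + z = -18. Then distance = |0 − (-18)| / √81 ≈ 2.0000.

2.0000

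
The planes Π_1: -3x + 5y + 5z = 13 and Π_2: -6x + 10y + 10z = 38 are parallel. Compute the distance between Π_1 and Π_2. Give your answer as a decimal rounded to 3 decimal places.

0.781

Rescale Π_2 by 1/2: -3x + 5y + 5z = 19. Then distance = |13 − 19| / √59 ≈ 0.781.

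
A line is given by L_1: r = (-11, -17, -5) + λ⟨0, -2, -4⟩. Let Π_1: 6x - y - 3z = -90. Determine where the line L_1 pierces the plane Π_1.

Substitute r = (-11, -17, -5) + t(0, -2, -4) into the plane: -34 + 14t = -90, so t = -4.
Intersection: (-11, -17, -5) + (-4)·(0, -2, -4) = (-11, -9, 11).

(-11, -9, 11)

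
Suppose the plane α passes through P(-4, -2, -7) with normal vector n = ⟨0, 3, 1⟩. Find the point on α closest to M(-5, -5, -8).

(-5, -2, -7)

α: n·r = n·P gives 3y + z = -13.
Foot = M − λn with λ = (n·M − d)/|n|² = (-23 − (-13))/10 = -1.
Foot = (-5, -5, -8) − (-1)·(0, 3, 1) = (-5, -2, -7).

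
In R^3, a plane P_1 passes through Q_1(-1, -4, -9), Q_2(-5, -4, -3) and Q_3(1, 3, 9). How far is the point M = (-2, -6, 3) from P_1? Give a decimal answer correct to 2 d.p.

4.71

Q_1Q_2 = (-4, 0, 6), Q_1Q_3 = (2, 7, 18); a normal to P_1 is Q_1Q_2 × Q_1Q_3 = (-42, 84, -28).
Using Q_1: P_1 has equation -42x + 84y - 28z = -42.
n·M − d = (-42)·(-2) + (84)·(-6) + (-28)·(3) − (-42) = -462; |n| = √9604.
Distance = |-462| / √9604 = 462/√9604 ≈ 4.71.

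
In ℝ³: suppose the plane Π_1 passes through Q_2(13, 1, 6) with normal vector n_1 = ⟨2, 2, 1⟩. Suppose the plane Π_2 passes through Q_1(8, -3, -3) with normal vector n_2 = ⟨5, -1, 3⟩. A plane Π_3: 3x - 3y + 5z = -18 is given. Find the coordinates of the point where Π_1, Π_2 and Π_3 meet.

(12, 8, -6)

Π_1: n_1·r = n_1·Q_2 gives 2x + 2y + z = 34.
Π_2: n_2·r = n_2·Q_1 gives 5x - y + 3z = 34.
Solving the 3×3 linear system 2x + 2y + z = 34, 5x - y + 3z = 34, 3x - 3y + 5z = -18 (e.g. by elimination or Cramer's rule, determinant = -36) gives (12, 8, -6).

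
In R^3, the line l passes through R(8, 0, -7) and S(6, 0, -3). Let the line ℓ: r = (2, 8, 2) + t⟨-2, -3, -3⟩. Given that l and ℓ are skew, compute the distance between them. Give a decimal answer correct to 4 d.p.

A direction vector for l is S − R = (-2, 0, 4).
Common perpendicular direction n = (-2, 0, 4) × (-2, -3, -3) = (12, -14, 6).
With w = (2, 8, 2) − (8, 0, -7) = (-6, 8, 9), w · n = -130.
Distance = |w · n| / |n| = |-130| / √376 ≈ 6.7042.

6.7042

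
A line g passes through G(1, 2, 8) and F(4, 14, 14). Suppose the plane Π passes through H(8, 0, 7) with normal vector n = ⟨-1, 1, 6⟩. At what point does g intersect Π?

(0, -2, 6)

A direction vector for g is F − G = (3, 12, 6).
Π: n·r = n·H gives -x + y + 6z = 34.
Substitute r = (1, 2, 8) + t(3, 12, 6) into the plane: 49 + 45t = 34, so t = -1/3.
Intersection: (1, 2, 8) + (-1/3)·(3, 12, 6) = (0, -2, 6).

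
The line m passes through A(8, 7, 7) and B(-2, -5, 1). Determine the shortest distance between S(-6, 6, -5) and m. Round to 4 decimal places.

12.7201

A direction vector for m is B − A = (-10, -12, -6).
Taking (8, 7, 7) on m with direction v = (-10, -12, -6): w = S − (8, 7, 7) = (-14, -1, -12), and w × v = (-138, 36, 158).
Distance = |w × v| / |v| = √45304 / √280 ≈ 12.7201.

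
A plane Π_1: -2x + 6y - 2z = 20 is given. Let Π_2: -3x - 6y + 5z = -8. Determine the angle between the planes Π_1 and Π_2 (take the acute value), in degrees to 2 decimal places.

43.88

cos θ = |n₁·n₂| / (|n₁||n₂|) = |-40| / (√44 · √70).
θ = arccos(0.72075) ≈ 43.88°.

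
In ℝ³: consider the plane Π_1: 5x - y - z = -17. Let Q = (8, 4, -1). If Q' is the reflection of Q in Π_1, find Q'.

(-12, 8, 3)

λ = (n·Q − d)/|n|² = (37 − (-17))/27 = 2.
Reflection = Q − 2λn = (8, 4, -1) − 4·(5, -1, -1) = (-12, 8, 3).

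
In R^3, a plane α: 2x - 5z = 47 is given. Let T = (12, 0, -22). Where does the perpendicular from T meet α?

(6, 0, -7)

Foot = T − λn with λ = (n·T − d)/|n|² = (134 − 47)/29 = 3.
Foot = (12, 0, -22) − 3·(2, 0, -5) = (6, 0, -7).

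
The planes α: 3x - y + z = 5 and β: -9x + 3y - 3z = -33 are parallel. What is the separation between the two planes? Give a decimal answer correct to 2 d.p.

1.81

Rescale β by 1/(-3): 3x - y + z = 11. Then distance = |5 − 11| / √11 ≈ 1.81.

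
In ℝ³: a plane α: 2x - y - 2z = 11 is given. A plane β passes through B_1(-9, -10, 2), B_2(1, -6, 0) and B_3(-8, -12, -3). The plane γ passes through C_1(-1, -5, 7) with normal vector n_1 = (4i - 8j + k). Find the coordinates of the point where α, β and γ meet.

B_1B_2 = (10, 4, -2), B_1B_3 = (1, -2, -5); a normal to β is B_1B_2 × B_1B_3 = (-24, 48, -24).
Using B_1: β has equation -24x + 48y - 24z = -312.
γ: n_1·r = n_1·C_1 gives 4x - 8y + z = 43.
Solving the 3×3 linear system 2x - y - 2z = 11, -24x + 48y - 24z = -312, 4x - 8y + z = 43 (e.g. by elimination or Cramer's rule, determinant = -216) gives (8, -1, 3).

(8, -1, 3)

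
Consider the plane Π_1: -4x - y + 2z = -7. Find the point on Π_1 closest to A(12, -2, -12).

Foot = A − λn with λ = (n·A − d)/|n|² = (-70 − (-7))/21 = -3.
Foot = (12, -2, -12) − (-3)·(-4, -1, 2) = (0, -5, -6).

(0, -5, -6)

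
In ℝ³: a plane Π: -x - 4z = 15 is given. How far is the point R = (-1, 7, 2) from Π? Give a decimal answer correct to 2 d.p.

5.34

n·R − d = (-1)·(-1) + (0)·(7) + (-4)·(2) − 15 = -22; |n| = √17.
Distance = |-22| / √17 = 22/√17 ≈ 5.34.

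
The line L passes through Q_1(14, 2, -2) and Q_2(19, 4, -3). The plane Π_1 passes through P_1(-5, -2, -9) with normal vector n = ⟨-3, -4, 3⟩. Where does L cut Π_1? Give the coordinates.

(4, -2, 0)

A direction vector for L is Q_2 − Q_1 = (5, 2, -1).
Π_1: n·r = n·P_1 gives -3x - 4y + 3z = -4.
Substitute r = (14, 2, -2) + t(5, 2, -1) into the plane: -56 + (-26)t = -4, so t = -2.
Intersection: (14, 2, -2) + (-2)·(5, 2, -1) = (4, -2, 0).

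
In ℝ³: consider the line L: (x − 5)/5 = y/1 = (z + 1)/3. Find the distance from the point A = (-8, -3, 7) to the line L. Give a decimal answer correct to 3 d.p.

13.663

L has direction (5, 1, 3) through (5, 0, -1).
Taking (5, 0, -1) on L with direction v = (5, 1, 3): w = A − (5, 0, -1) = (-13, -3, 8), and w × v = (-17, 79, 2).
Distance = |w × v| / |v| = √6534 / √35 ≈ 13.663.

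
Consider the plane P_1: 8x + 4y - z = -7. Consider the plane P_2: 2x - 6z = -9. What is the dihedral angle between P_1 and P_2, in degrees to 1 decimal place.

cos θ = |n₁·n₂| / (|n₁||n₂|) = |22| / (√81 · √40).
θ = arccos(0.38650) ≈ 67.3°.

67.3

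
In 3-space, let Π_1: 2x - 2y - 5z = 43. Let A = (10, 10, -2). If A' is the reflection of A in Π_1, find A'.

(14, 6, -12)

λ = (n·A − d)/|n|² = (10 − 43)/33 = -1.
Reflection = A − 2λn = (10, 10, -2) − (-2)·(2, -2, -5) = (14, 6, -12).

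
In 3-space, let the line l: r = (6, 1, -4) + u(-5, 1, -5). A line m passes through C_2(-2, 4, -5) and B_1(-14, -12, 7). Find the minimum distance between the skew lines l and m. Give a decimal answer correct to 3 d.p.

A direction vector for m is B_1 − C_2 = (-12, -16, 12).
Common perpendicular direction n = (-5, 1, -5) × (-12, -16, 12) = (-68, 120, 92).
With w = (-2, 4, -5) − (6, 1, -4) = (-8, 3, -1), w · n = 812.
Distance = |w · n| / |n| = |812| / √27488 ≈ 4.898.

4.898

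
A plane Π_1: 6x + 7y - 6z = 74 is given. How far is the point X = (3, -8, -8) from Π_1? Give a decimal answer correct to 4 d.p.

n·X − d = (6)·(3) + (7)·(-8) + (-6)·(-8) − 74 = -64; |n| = √121.
Distance = |-64| / √121 = 64/√121 ≈ 5.8182.

5.8182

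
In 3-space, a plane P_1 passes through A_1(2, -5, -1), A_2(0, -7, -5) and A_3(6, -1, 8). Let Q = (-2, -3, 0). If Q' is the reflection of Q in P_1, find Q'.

A_1A_2 = (-2, -2, -4), A_1A_3 = (4, 4, 9); a normal to P_1 is A_1A_2 × A_1A_3 = (-2, 2, 0).
Using A_1: P_1 has equation -2x + 2y = -14.
λ = (n·Q − d)/|n|² = (-2 − (-14))/8 = 3/2.
Reflection = Q − 2λn = (-2, -3, 0) − 3·(-2, 2, 0) = (4, -9, 0).

(4, -9, 0)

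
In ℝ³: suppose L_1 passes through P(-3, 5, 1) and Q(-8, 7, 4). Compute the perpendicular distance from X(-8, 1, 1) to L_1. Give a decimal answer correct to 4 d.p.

A direction vector for L_1 is Q − P = (-5, 2, 3).
Taking (-3, 5, 1) on L_1 with direction v = (-5, 2, 3): w = X − (-3, 5, 1) = (-5, -4, 0), and w × v = (-12, 15, -30).
Distance = |w × v| / |v| = √1269 / √38 ≈ 5.7788.

5.7788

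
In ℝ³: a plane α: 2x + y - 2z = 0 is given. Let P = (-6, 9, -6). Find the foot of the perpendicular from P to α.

(-8, 8, -4)

Foot = P − λn with λ = (n·P − d)/|n|² = (9 − 0)/9 = 1.
Foot = (-6, 9, -6) − 1·(2, 1, -2) = (-8, 8, -4).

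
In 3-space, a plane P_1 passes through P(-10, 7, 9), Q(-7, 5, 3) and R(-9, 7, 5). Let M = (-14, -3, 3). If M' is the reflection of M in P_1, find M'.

(2, 9, 7)

PQ = (3, -2, -6), PR = (1, 0, -4); a normal to P_1 is PQ × PR = (8, 6, 2).
Using P: P_1 has equation 8x + 6y + 2z = -20.
λ = (n·M − d)/|n|² = (-124 − (-20))/104 = -1.
Reflection = M − 2λn = (-14, -3, 3) − (-2)·(8, 6, 2) = (2, 9, 7).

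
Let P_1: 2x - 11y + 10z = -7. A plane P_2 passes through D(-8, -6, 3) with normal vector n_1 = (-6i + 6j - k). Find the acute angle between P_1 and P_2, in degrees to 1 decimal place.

46.6

P_2: n_1·r = n_1·D gives -6x + 6y - z = 9.
cos θ = |n₁·n₂| / (|n₁||n₂|) = |-88| / (√225 · √73).
θ = arccos(0.68664) ≈ 46.6°.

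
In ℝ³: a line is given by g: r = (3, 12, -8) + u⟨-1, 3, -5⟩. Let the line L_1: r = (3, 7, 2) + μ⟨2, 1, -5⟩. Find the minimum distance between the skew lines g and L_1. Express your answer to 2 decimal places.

0.26

Common perpendicular direction n = (-1, 3, -5) × (2, 1, -5) = (-10, -15, -7).
With w = (3, 7, 2) − (3, 12, -8) = (0, -5, 10), w · n = 5.
Distance = |w · n| / |n| = |5| / √374 ≈ 0.26.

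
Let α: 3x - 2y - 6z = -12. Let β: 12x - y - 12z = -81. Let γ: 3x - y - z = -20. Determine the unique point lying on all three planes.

(-8, -3, -1)

Solving the 3×3 linear system 3x - 2y - 6z = -12, 12x - y - 12z = -81, 3x - y - z = -20 (e.g. by elimination or Cramer's rule, determinant = 69) gives (-8, -3, -1).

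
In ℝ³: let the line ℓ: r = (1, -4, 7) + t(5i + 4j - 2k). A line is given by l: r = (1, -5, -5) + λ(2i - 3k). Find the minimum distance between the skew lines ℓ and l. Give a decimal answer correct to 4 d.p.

4.6862

Common perpendicular direction n = (5, 4, -2) × (2, 0, -3) = (-12, 11, -8).
With w = (1, -5, -5) − (1, -4, 7) = (0, -1, -12), w · n = 85.
Distance = |w · n| / |n| = |85| / √329 ≈ 4.6862.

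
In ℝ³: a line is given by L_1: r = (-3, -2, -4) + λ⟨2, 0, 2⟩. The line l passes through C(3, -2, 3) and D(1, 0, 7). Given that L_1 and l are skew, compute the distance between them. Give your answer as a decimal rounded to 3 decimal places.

0.302

A direction vector for l is D − C = (-2, 2, 4).
Common perpendicular direction n = (2, 0, 2) × (-2, 2, 4) = (-4, -12, 4).
With w = (3, -2, 3) − (-3, -2, -4) = (6, 0, 7), w · n = 4.
Distance = |w · n| / |n| = |4| / √176 ≈ 0.302.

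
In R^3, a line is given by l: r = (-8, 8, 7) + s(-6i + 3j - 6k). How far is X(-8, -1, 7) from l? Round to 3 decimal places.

8.485

Taking (-8, 8, 7) on l with direction v = (-6, 3, -6): w = X − (-8, 8, 7) = (0, -9, 0), and w × v = (54, 0, -54).
Distance = |w × v| / |v| = √5832 / √81 ≈ 8.485.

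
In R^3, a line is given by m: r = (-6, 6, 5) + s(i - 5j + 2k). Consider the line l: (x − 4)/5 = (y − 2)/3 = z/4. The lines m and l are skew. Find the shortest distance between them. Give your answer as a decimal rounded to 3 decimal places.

10.962

l has direction (5, 3, 4) through (4, 2, 0).
Common perpendicular direction n = (1, -5, 2) × (5, 3, 4) = (-26, 6, 28).
With w = (4, 2, 0) − (-6, 6, 5) = (10, -4, -5), w · n = -424.
Distance = |w · n| / |n| = |-424| / √1496 ≈ 10.962.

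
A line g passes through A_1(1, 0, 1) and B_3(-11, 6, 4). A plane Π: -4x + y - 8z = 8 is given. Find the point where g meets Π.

A direction vector for g is B_3 − A_1 = (-12, 6, 3).
Substitute r = (1, 0, 1) + t(-12, 6, 3) into the plane: -12 + 30t = 8, so t = 2/3.
Intersection: (1, 0, 1) + (2/3)·(-12, 6, 3) = (-7, 4, 3).

(-7, 4, 3)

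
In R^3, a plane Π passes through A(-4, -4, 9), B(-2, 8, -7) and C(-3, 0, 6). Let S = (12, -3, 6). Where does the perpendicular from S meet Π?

(-2, 2, 8)

AB = (2, 12, -16), AC = (1, 4, -3); a normal to Π is AB × AC = (28, -10, -4).
Using A: Π has equation 28x - 10y - 4z = -108.
Foot = S − λn with λ = (n·S − d)/|n|² = (342 − (-108))/900 = 1/2.
Foot = (12, -3, 6) − (1/2)·(28, -10, -4) = (-2, 2, 8).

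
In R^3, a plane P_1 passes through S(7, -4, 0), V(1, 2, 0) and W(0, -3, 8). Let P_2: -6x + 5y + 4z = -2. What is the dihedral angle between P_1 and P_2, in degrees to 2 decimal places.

81.81

SV = (-6, 6, 0), SW = (-7, 1, 8); a normal to P_1 is SV × SW = (48, 48, 36).
Using S: P_1 has equation 48x + 48y + 36z = 144.
cos θ = |n₁·n₂| / (|n₁||n₂|) = |96| / (√5904 · √77).
θ = arccos(0.14238) ≈ 81.81°.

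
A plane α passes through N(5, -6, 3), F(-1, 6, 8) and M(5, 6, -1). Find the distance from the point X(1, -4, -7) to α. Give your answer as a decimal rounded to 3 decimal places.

NF = (-6, 12, 5), NM = (0, 12, -4); a normal to α is NF × NM = (-108, -24, -72).
Using N: α has equation -108x - 24y - 72z = -612.
n·X − d = (-108)·(1) + (-24)·(-4) + (-72)·(-7) − (-612) = 1104; |n| = √17424.
Distance = |1104| / √17424 = 1104/√17424 ≈ 8.364.

8.364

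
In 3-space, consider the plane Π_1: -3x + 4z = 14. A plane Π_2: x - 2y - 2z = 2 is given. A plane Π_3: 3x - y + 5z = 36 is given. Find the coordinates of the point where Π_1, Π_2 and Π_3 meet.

Solving the 3×3 linear system -3x + 4z = 14, x - 2y - 2z = 2, 3x - y + 5z = 36 (e.g. by elimination or Cramer's rule, determinant = 56) gives (2, -5, 5).

(2, -5, 5)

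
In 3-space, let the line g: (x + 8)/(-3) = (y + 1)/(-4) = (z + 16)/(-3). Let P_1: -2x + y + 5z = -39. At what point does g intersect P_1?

(-2, 7, -10)

g has direction (-3, -4, -3) through (-8, -1, -16).
Substitute r = (-8, -1, -16) + t(-3, -4, -3) into the plane: -65 + (-13)t = -39, so t = -2.
Intersection: (-8, -1, -16) + (-2)·(-3, -4, -3) = (-2, 7, -10).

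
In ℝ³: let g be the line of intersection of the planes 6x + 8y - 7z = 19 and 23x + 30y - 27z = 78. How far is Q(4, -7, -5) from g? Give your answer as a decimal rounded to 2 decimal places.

Direction of g: (6, 8, -7) × (23, 30, -27) = (-6, 1, -4).
A point on g: solving the two plane equations with x = 3 gives (3, -6, -7).
Taking (3, -6, -7) on g with direction v = (-6, 1, -4): w = Q − (3, -6, -7) = (1, -1, 2), and w × v = (2, -8, -5).
Distance = |w × v| / |v| = √93 / √53 ≈ 1.32.

1.32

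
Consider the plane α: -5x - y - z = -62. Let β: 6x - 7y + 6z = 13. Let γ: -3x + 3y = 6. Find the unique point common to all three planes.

(9, 11, 6)

Solving the 3×3 linear system -5x - y - z = -62, 6x - 7y + 6z = 13, -3x + 3y = 6 (e.g. by elimination or Cramer's rule, determinant = 111) gives (9, 11, 6).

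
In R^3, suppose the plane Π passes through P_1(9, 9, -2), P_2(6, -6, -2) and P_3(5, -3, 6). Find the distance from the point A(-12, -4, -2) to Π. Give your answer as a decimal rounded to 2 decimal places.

P_1P_2 = (-3, -15, 0), P_1P_3 = (-4, -12, 8); a normal to Π is P_1P_2 × P_1P_3 = (-120, 24, -24).
Using P_1: Π has equation -120x + 24y - 24z = -816.
n·A − d = (-120)·(-12) + (24)·(-4) + (-24)·(-2) − (-816) = 2208; |n| = √15552.
Distance = |2208| / √15552 = 2208/√15552 ≈ 17.71.

17.71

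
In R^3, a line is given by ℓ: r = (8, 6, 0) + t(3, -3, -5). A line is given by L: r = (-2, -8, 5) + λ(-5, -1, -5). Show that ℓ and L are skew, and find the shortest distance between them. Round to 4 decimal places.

Common perpendicular direction n = (3, -3, -5) × (-5, -1, -5) = (10, 40, -18).
With w = (-2, -8, 5) − (8, 6, 0) = (-10, -14, 5), w · n = -750.
Since n ≠ 0 the lines are not parallel, and w · n = -750 ≠ 0 so they do not intersect; hence they are skew.
Distance = |w · n| / |n| = |-750| / √2024 ≈ 16.6708.

16.6708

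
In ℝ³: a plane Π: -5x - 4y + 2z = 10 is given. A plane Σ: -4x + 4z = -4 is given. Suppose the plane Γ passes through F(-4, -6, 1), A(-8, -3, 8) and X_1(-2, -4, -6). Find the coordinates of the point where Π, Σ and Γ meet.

FA = (-4, 3, 7), FX_1 = (2, 2, -7); a normal to Γ is FA × FX_1 = (-35, -14, -14).
Using F: Γ has equation -35x - 14y - 14z = 210.
Solving the 3×3 linear system -5x - 4y + 2z = 10, -4x + 4z = -4, -35x - 14y - 14z = 210 (e.g. by elimination or Cramer's rule, determinant = 616) gives (-4, 0, -5).

(-4, 0, -5)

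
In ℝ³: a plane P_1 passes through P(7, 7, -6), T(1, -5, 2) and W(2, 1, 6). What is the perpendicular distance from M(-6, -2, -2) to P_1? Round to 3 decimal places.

PT = (-6, -12, 8), PW = (-5, -6, 12); a normal to P_1 is PT × PW = (-96, 32, -24).
Using P: P_1 has equation -96x + 32y - 24z = -304.
n·M − d = (-96)·(-6) + (32)·(-2) + (-24)·(-2) − (-304) = 864; |n| = √10816.
Distance = |864| / √10816 = 864/√10816 ≈ 8.308.

8.308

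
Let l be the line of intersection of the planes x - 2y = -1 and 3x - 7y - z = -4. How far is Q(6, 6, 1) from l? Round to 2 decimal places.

Direction of l: (1, -2, 0) × (3, -7, -1) = (2, 1, -1).
A point on l: solving the two plane equations with x = 5 gives (5, 3, -2).
Taking (5, 3, -2) on l with direction v = (2, 1, -1): w = Q − (5, 3, -2) = (1, 3, 3), and w × v = (-6, 7, -5).
Distance = |w × v| / |v| = √110 / √6 ≈ 4.28.

4.28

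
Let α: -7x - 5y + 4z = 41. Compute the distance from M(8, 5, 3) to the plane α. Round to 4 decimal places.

n·M − d = (-7)·(8) + (-5)·(5) + (4)·(3) − 41 = -110; |n| = √90.
Distance = |-110| / √90 = 110/√90 ≈ 11.5950.

11.5950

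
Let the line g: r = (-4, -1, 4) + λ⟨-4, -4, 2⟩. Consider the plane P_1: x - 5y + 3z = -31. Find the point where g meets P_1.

Substitute r = (-4, -1, 4) + t(-4, -4, 2) into the plane: 13 + 22t = -31, so t = -2.
Intersection: (-4, -1, 4) + (-2)·(-4, -4, 2) = (4, 7, 0).

(4, 7, 0)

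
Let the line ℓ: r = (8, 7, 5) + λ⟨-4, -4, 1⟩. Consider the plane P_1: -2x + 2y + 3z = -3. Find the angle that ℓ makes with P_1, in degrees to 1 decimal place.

sin θ = |n·v| / (|n||v|) = |3| / (√17 · √33) = 0.12666.
θ ≈ 7.3°.

7.3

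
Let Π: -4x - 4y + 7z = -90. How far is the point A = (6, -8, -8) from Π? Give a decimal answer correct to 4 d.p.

4.6667

n·A − d = (-4)·(6) + (-4)·(-8) + (7)·(-8) − (-90) = 42; |n| = √81.
Distance = |42| / √81 = 42/√81 ≈ 4.6667.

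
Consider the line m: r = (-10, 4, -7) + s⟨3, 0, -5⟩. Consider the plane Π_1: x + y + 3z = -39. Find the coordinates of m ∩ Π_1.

(-7, 4, -12)

Substitute r = (-10, 4, -7) + t(3, 0, -5) into the plane: -27 + (-12)t = -39, so t = 1.
Intersection: (-10, 4, -7) + 1·(3, 0, -5) = (-7, 4, -12).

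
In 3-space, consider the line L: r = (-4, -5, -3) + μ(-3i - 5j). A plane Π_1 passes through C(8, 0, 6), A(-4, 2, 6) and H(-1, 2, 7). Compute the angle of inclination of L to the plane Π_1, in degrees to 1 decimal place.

56.6

CA = (-12, 2, 0), CH = (-9, 2, 1); a normal to Π_1 is CA × CH = (2, 12, -6).
Using C: Π_1 has equation 2x + 12y - 6z = -20.
sin θ = |n·v| / (|n||v|) = |-66| / (√184 · √34) = 0.83444.
θ ≈ 56.6°.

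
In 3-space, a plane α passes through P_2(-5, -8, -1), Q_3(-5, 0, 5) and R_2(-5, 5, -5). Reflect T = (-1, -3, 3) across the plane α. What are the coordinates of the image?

P_2Q_3 = (0, 8, 6), P_2R_2 = (0, 13, -4); a normal to α is P_2Q_3 × P_2R_2 = (-110, 0, 0).
Using P_2: α has equation -110x = 550.
λ = (n·T − d)/|n|² = (110 − 550)/12100 = -2/55.
Reflection = T − 2λn = (-1, -3, 3) − (-4/55)·(-110, 0, 0) = (-9, -3, 3).

(-9, -3, 3)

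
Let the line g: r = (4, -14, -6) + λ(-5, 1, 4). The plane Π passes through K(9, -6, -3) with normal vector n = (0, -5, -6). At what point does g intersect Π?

(-6, -12, 2)

Π: n·r = n·K gives -5y - 6z = 48.
Substitute r = (4, -14, -6) + t(-5, 1, 4) into the plane: 106 + (-29)t = 48, so t = 2.
Intersection: (4, -14, -6) + 2·(-5, 1, 4) = (-6, -12, 2).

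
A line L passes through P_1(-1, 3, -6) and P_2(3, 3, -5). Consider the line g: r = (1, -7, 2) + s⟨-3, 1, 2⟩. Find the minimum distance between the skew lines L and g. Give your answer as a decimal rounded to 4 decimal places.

A direction vector for L is P_2 − P_1 = (4, 0, 1).
Common perpendicular direction n = (4, 0, 1) × (-3, 1, 2) = (-1, -11, 4).
With w = (1, -7, 2) − (-1, 3, -6) = (2, -10, 8), w · n = 140.
Distance = |w · n| / |n| = |140| / √138 ≈ 11.9176.

11.9176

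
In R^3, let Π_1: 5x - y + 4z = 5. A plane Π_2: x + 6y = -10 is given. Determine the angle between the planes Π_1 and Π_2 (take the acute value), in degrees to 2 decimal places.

88.55

cos θ = |n₁·n₂| / (|n₁||n₂|) = |-1| / (√42 · √37).
θ = arccos(0.02537) ≈ 88.55°.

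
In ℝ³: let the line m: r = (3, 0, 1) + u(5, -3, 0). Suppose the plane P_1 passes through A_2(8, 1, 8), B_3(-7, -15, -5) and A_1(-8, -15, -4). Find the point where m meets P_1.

(8, -3, 1)

A_2B_3 = (-15, -16, -13), A_2A_1 = (-16, -16, -12); a normal to P_1 is A_2B_3 × A_2A_1 = (-16, 28, -16).
Using A_2: P_1 has equation -16x + 28y - 16z = -228.
Substitute r = (3, 0, 1) + t(5, -3, 0) into the plane: -64 + (-164)t = -228, so t = 1.
Intersection: (3, 0, 1) + 1·(5, -3, 0) = (8, -3, 1).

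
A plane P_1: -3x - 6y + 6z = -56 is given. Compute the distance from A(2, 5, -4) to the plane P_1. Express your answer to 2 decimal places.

0.44

n·A − d = (-3)·(2) + (-6)·(5) + (6)·(-4) − (-56) = -4; |n| = √81.
Distance = |-4| / √81 = 4/√81 ≈ 0.44.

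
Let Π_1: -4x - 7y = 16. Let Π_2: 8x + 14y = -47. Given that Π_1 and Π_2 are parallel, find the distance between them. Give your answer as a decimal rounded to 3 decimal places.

0.930

Rescale Π_2 by 1/(-2): -4x - 7y = 47/2. Then distance = |16 − (47/2)| / √65 ≈ 0.930.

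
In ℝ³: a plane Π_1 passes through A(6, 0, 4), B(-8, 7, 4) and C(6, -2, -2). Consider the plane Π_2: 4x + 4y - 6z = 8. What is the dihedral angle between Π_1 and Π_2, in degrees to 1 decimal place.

33.7

AB = (-14, 7, 0), AC = (0, -2, -6); a normal to Π_1 is AB × AC = (-42, -84, 28).
Using A: Π_1 has equation -42x - 84y + 28z = -140.
cos θ = |n₁·n₂| / (|n₁||n₂|) = |-672| / (√9604 · √68).
θ = arccos(0.83155) ≈ 33.7°.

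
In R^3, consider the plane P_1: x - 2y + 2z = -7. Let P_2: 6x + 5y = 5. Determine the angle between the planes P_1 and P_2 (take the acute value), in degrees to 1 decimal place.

cos θ = |n₁·n₂| / (|n₁||n₂|) = |-4| / (√9 · √61).
θ = arccos(0.17072) ≈ 80.2°.

80.2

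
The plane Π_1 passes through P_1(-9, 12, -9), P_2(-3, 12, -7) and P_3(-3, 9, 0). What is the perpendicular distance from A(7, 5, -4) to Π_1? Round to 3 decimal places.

P_1P_2 = (6, 0, 2), P_1P_3 = (6, -3, 9); a normal to Π_1 is P_1P_2 × P_1P_3 = (6, -42, -18).
Using P_1: Π_1 has equation 6x - 42y - 18z = -396.
n·A − d = (6)·(7) + (-42)·(5) + (-18)·(-4) − (-396) = 300; |n| = √2124.
Distance = |300| / √2124 = 300/√2124 ≈ 6.509.

6.509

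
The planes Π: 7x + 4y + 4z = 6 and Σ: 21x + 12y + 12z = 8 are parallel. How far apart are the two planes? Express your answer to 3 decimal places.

Rescale Σ by 1/3: 7x + 4y + 4z = 8/3. Then distance = |6 − (8/3)| / √81 ≈ 0.370.

0.370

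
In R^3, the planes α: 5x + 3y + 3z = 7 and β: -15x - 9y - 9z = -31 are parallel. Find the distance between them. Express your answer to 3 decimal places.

Rescale β by 1/(-3): 5x + 3y + 3z = 31/3. Then distance = |7 − (31/3)| / √43 ≈ 0.508.

0.508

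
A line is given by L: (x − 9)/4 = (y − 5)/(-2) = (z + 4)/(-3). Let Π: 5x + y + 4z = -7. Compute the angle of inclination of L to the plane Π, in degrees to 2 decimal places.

9.90

L has direction (4, -2, -3) through (9, 5, -4).
sin θ = |n·v| / (|n||v|) = |6| / (√42 · √29) = 0.17192.
θ ≈ 9.90°.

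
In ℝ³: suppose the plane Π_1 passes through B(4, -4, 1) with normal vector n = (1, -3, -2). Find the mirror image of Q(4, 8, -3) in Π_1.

(8, -4, -11)

Π_1: n·r = n·B gives x - 3y - 2z = 14.
λ = (n·Q − d)/|n|² = (-14 − 14)/14 = -2.
Reflection = Q − 2λn = (4, 8, -3) − (-4)·(1, -3, -2) = (8, -4, -11).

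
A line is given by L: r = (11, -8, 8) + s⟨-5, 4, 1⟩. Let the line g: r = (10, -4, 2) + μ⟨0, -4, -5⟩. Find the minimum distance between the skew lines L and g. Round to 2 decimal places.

Common perpendicular direction n = (-5, 4, 1) × (0, -4, -5) = (-16, -25, 20).
With w = (10, -4, 2) − (11, -8, 8) = (-1, 4, -6), w · n = -204.
Distance = |w · n| / |n| = |-204| / √1281 ≈ 5.70.

5.70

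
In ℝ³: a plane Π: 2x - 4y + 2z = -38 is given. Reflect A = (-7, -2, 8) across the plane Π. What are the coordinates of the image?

(-15, 14, 0)

λ = (n·A − d)/|n|² = (10 − (-38))/24 = 2.
Reflection = A − 2λn = (-7, -2, 8) − 4·(2, -4, 2) = (-15, 14, 0).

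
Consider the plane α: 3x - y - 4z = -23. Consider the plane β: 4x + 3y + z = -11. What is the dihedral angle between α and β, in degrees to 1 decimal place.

78.9

cos θ = |n₁·n₂| / (|n₁||n₂|) = |5| / (√26 · √26).
θ = arccos(0.19231) ≈ 78.9°.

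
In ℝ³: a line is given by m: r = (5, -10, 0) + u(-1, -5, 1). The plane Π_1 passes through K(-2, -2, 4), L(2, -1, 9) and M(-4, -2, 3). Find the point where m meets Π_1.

KL = (4, 1, 5), KM = (-2, 0, -1); a normal to Π_1 is KL × KM = (-1, -6, 2).
Using K: Π_1 has equation -x - 6y + 2z = 22.
Substitute r = (5, -10, 0) + t(-1, -5, 1) into the plane: 55 + 33t = 22, so t = -1.
Intersection: (5, -10, 0) + (-1)·(-1, -5, 1) = (6, -5, -1).

(6, -5, -1)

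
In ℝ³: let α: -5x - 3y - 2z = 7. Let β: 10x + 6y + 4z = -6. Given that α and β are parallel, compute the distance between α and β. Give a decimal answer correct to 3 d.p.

Rescale β by 1/(-2): -5x - 3y - 2z = 3. Then distance = |7 − 3| / √38 ≈ 0.649.

0.649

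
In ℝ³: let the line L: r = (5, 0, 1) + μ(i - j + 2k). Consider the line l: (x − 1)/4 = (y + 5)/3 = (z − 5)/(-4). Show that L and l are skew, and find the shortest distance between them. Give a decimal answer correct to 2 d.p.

l has direction (4, 3, -4) through (1, -5, 5).
Common perpendicular direction n = (1, -1, 2) × (4, 3, -4) = (-2, 12, 7).
With w = (1, -5, 5) − (5, 0, 1) = (-4, -5, 4), w · n = -24.
Since n ≠ 0 the lines are not parallel, and w · n = -24 ≠ 0 so they do not intersect; hence they are skew.
Distance = |w · n| / |n| = |-24| / √197 ≈ 1.71.

1.71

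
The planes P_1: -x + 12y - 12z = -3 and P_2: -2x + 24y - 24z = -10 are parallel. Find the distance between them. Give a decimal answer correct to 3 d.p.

Rescale P_2 by 1/2: -x + 12y - 12z = -5. Then distance = |-3 − (-5)| / √289 ≈ 0.118.

0.118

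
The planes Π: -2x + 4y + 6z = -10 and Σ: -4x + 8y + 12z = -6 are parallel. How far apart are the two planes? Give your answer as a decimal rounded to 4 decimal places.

Rescale Σ by 1/2: -2x + 4y + 6z = -3. Then distance = |-10 − (-3)| / √56 ≈ 0.9354.

0.9354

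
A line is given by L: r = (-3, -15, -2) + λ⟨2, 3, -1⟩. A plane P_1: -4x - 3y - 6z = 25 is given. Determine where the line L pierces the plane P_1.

Substitute r = (-3, -15, -2) + t(2, 3, -1) into the plane: 69 + (-11)t = 25, so t = 4.
Intersection: (-3, -15, -2) + 4·(2, 3, -1) = (5, -3, -6).

(5, -3, -6)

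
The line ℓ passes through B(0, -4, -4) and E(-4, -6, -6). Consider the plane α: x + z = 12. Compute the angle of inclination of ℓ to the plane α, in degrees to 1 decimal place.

A direction vector for ℓ is E − B = (-4, -2, -2).
sin θ = |n·v| / (|n||v|) = |-6| / (√2 · √24) = 0.86603.
θ ≈ 60.0°.

60.0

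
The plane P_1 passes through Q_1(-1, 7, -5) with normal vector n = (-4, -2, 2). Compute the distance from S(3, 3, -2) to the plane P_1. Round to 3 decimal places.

P_1: n·r = n·Q_1 gives -4x - 2y + 2z = -20.
n·S − d = (-4)·(3) + (-2)·(3) + (2)·(-2) − (-20) = -2; |n| = √24.
Distance = |-2| / √24 = 2/√24 ≈ 0.408.

0.408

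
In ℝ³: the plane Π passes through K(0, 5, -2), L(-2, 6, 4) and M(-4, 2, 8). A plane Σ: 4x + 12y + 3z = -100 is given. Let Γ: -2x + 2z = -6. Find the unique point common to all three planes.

KL = (-2, 1, 6), KM = (-4, -3, 10); a normal to Π is KL × KM = (28, -4, 10).
Using K: Π has equation 28x - 4y + 10z = -40.
Solving the 3×3 linear system 28x - 4y + 10z = -40, 4x + 12y + 3z = -100, -2x + 2z = -6 (e.g. by elimination or Cramer's rule, determinant = 968) gives (-1, -7, -4).

(-1, -7, -4)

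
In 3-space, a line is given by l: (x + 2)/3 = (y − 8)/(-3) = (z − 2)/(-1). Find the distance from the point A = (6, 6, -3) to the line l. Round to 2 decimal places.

l has direction (3, -3, -1) through (-2, 8, 2).
Taking (-2, 8, 2) on l with direction v = (3, -3, -1): w = A − (-2, 8, 2) = (8, -2, -5), and w × v = (-13, -7, -18).
Distance = |w × v| / |v| = √542 / √19 ≈ 5.34.

5.34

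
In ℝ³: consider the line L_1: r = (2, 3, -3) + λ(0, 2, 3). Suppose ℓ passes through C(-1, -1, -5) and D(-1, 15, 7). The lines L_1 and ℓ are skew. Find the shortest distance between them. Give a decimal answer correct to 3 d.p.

A direction vector for ℓ is D − C = (0, 16, 12).
Common perpendicular direction n = (0, 2, 3) × (0, 16, 12) = (-24, 0, 0).
With w = (-1, -1, -5) − (2, 3, -3) = (-3, -4, -2), w · n = 72.
Distance = |w · n| / |n| = |72| / √576 ≈ 3.000.

3.000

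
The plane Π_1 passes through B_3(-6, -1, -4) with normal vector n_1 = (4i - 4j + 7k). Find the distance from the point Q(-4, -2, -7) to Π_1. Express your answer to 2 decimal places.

1.00

Π_1: n_1·r = n_1·B_3 gives 4x - 4y + 7z = -48.
n·Q − d = (4)·(-4) + (-4)·(-2) + (7)·(-7) − (-48) = -9; |n| = √81.
Distance = |-9| / √81 = 9/√81 ≈ 1.00.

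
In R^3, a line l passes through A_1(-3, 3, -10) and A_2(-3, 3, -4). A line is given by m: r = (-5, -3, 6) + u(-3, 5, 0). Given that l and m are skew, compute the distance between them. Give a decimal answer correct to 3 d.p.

4.802

A direction vector for l is A_2 − A_1 = (0, 0, 6).
Common perpendicular direction n = (0, 0, 6) × (-3, 5, 0) = (-30, -18, 0).
With w = (-5, -3, 6) − (-3, 3, -10) = (-2, -6, 16), w · n = 168.
Distance = |w · n| / |n| = |168| / √1224 ≈ 4.802.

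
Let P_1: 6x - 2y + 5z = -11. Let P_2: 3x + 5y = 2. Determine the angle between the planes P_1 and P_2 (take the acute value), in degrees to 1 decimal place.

cos θ = |n₁·n₂| / (|n₁||n₂|) = |8| / (√65 · √34).
θ = arccos(0.17017) ≈ 80.2°.

80.2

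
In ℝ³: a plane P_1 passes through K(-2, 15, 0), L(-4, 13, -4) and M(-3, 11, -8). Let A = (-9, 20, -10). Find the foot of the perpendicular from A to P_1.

KL = (-2, -2, -4), KM = (-1, -4, -8); a normal to P_1 is KL × KM = (0, -12, 6).
Using K: P_1 has equation -12y + 6z = -180.
Foot = A − λn with λ = (n·A − d)/|n|² = (-300 − (-180))/180 = -2/3.
Foot = (-9, 20, -10) − (-2/3)·(0, -12, 6) = (-9, 12, -6).

(-9, 12, -6)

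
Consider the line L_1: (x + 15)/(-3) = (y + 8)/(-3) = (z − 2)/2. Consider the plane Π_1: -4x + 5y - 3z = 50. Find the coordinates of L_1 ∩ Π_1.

L_1 has direction (-3, -3, 2) through (-15, -8, 2).
Substitute r = (-15, -8, 2) + t(-3, -3, 2) into the plane: 14 + (-9)t = 50, so t = -4.
Intersection: (-15, -8, 2) + (-4)·(-3, -3, 2) = (-3, 4, -6).

(-3, 4, -6)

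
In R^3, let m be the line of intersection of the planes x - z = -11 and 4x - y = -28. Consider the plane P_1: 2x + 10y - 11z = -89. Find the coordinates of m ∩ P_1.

(-8, -4, 3)

Direction of m: (1, 0, -1) × (4, -1, 0) = (-1, -4, -1).
A point on m: solving the two plane equations with x = -5 gives (-5, 8, 6).
Substitute r = (-5, 8, 6) + t(-1, -4, -1) into the plane: 4 + (-31)t = -89, so t = 3.
Intersection: (-5, 8, 6) + 3·(-1, -4, -1) = (-8, -4, 3).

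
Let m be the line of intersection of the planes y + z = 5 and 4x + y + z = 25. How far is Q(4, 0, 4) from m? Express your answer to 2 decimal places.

Direction of m: (0, 1, 1) × (4, 1, 1) = (0, 4, -4).
A point on m: solving the two plane equations with y = -1 gives (5, -1, 6).
Taking (5, -1, 6) on m with direction v = (0, 4, -4): w = Q − (5, -1, 6) = (-1, 1, -2), and w × v = (4, -4, -4).
Distance = |w × v| / |v| = √48 / √32 ≈ 1.22.

1.22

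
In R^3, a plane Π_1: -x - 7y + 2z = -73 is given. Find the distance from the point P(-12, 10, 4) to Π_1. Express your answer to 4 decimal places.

n·P − d = (-1)·(-12) + (-7)·(10) + (2)·(4) − (-73) = 23; |n| = √54.
Distance = |23| / √54 = 23/√54 ≈ 3.1299.

3.1299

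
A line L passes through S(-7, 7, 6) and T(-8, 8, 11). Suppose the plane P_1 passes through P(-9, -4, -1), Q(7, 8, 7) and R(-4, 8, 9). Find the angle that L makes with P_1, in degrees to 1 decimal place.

33.5

A direction vector for L is T − S = (-1, 1, 5).
PQ = (16, 12, 8), PR = (5, 12, 10); a normal to P_1 is PQ × PR = (24, -120, 132).
Using P: P_1 has equation 24x - 120y + 132z = 132.
sin θ = |n·v| / (|n||v|) = |516| / (√32400 · √27) = 0.55169.
θ ≈ 33.5°.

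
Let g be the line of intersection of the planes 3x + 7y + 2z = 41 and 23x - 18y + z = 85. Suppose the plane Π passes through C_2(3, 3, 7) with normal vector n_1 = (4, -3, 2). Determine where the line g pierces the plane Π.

Direction of g: (3, 7, 2) × (23, -18, 1) = (43, 43, -215).
A point on g: solving the two plane equations with x = 8 gives (8, 5, -9).
Π: n_1·r = n_1·C_2 gives 4x - 3y + 2z = 17.
Substitute r = (8, 5, -9) + t(43, 43, -215) into the plane: -1 + (-387)t = 17, so t = -2/43.
Intersection: (8, 5, -9) + (-2/43)·(43, 43, -215) = (6, 3, 1).

(6, 3, 1)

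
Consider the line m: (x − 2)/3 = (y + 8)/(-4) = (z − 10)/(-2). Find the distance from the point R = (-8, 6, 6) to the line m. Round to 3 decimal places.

10.110

m has direction (3, -4, -2) through (2, -8, 10).
Taking (2, -8, 10) on m with direction v = (3, -4, -2): w = R − (2, -8, 10) = (-10, 14, -4), and w × v = (-44, -32, -2).
Distance = |w × v| / |v| = √2964 / √29 ≈ 10.110.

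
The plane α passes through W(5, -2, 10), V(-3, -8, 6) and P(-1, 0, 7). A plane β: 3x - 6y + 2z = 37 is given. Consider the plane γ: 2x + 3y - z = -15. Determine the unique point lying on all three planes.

(1, -3, 8)

WV = (-8, -6, -4), WP = (-6, 2, -3); a normal to α is WV × WP = (26, 0, -52).
Using W: α has equation 26x - 52z = -390.
Solving the 3×3 linear system 26x - 52z = -390, 3x - 6y + 2z = 37, 2x + 3y - z = -15 (e.g. by elimination or Cramer's rule, determinant = -1092) gives (1, -3, 8).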